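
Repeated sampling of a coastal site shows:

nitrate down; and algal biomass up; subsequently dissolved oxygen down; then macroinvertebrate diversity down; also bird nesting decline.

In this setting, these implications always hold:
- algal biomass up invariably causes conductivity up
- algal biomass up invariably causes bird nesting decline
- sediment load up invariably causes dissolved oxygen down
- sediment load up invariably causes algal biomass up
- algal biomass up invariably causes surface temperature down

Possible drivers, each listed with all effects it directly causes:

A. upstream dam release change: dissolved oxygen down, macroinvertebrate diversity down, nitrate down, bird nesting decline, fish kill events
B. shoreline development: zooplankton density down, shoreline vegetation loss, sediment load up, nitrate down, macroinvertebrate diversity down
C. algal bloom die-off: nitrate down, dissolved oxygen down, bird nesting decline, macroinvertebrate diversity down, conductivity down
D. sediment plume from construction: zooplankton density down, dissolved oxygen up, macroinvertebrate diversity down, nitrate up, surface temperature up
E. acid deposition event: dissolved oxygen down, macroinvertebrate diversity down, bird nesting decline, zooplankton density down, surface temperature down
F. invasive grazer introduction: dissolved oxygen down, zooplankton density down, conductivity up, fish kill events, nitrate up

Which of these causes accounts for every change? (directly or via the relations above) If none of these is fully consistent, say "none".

B

Per-candidate check:
(A) upstream dam release change — nitrate down yes; algal biomass up NO; dissolved oxygen down yes; macroinvertebrate diversity down yes; bird nesting decline yes
(B) shoreline development — nitrate down yes; algal biomass up yes (via sediment load up → algal biomass up); dissolved oxygen down yes (via sediment load up → dissolved oxygen down); macroinvertebrate diversity down yes; bird nesting decline yes (via sediment load up → algal biomass up → bird nesting decline)
(C) algal bloom die-off — does not account for algal biomass up
(D) sediment plume from construction — fails on nitrate down, algal biomass up, dissolved oxygen down, bird nesting decline (predicts nitrate up, not nitrate down; predicts dissolved oxygen up, not dissolved oxygen down)
(E) acid deposition event — does not account for nitrate down, algal biomass up
(F) invasive grazer introduction — fails on nitrate down, algal biomass up, macroinvertebrate diversity down, bird nesting decline (predicts nitrate up, not nitrate down)
(B) alone accounts for all the evidence.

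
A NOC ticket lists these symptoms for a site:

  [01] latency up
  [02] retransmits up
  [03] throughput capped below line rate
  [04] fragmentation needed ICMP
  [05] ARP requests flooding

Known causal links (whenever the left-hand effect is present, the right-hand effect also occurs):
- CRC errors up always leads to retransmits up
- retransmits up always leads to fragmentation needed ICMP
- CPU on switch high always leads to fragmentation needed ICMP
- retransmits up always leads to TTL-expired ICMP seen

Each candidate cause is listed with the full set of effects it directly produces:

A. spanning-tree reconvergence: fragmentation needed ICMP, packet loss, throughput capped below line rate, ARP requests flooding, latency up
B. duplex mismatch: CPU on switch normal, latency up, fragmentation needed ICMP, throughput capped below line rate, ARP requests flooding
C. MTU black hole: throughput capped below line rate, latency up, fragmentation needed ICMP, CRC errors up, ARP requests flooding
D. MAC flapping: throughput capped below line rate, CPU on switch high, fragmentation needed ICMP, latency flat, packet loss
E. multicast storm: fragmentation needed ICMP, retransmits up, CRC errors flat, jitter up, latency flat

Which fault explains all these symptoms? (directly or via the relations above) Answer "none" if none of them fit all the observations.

C

Testing each hypothesis:
(A) spanning-tree reconvergence — latency up +; retransmits up -; throughput capped below line rate +; fragmentation needed ICMP +; ARP requests flooding +
(B) duplex mismatch — latency up +; retransmits up -; throughput capped below line rate +; fragmentation needed ICMP +; ARP requests flooding +
(C) MTU black hole — latency up +; retransmits up + (via CRC errors up → retransmits up); throughput capped below line rate +; fragmentation needed ICMP +; ARP requests flooding +
(D) MAC flapping — latency up -; retransmits up -; throughput capped below line rate +; fragmentation needed ICMP +; ARP requests flooding -
(E) multicast storm — latency up -; retransmits up +; throughput capped below line rate -; fragmentation needed ICMP +; ARP requests flooding -
(C) is the only candidate with no mismatches.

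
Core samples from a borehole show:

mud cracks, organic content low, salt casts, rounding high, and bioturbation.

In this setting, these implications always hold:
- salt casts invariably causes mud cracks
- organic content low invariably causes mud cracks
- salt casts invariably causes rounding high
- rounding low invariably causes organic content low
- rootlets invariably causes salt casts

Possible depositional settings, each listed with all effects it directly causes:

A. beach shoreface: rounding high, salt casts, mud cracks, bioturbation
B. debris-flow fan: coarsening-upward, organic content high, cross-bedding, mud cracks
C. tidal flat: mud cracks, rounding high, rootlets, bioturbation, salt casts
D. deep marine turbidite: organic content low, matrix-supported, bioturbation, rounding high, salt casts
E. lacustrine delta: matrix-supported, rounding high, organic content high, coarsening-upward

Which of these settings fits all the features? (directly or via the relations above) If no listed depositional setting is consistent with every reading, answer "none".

D

Testing each hypothesis:
(A) beach shoreface — mud cracks +; organic content low -; salt casts +; rounding high +; bioturbation +
(B) debris-flow fan — fails on organic content low, salt casts, rounding high, bioturbation (predicts organic content high, not organic content low)
(C) tidal flat — mud cracks +; organic content low -; salt casts +; rounding high +; bioturbation +
(D) deep marine turbidite — accounts for every observation (mud cracks by salt casts → mud cracks)
(E) lacustrine delta — fails on mud cracks, organic content low, salt casts, bioturbation (predicts organic content high, not organic content low)
Only (D) is consistent with every observation.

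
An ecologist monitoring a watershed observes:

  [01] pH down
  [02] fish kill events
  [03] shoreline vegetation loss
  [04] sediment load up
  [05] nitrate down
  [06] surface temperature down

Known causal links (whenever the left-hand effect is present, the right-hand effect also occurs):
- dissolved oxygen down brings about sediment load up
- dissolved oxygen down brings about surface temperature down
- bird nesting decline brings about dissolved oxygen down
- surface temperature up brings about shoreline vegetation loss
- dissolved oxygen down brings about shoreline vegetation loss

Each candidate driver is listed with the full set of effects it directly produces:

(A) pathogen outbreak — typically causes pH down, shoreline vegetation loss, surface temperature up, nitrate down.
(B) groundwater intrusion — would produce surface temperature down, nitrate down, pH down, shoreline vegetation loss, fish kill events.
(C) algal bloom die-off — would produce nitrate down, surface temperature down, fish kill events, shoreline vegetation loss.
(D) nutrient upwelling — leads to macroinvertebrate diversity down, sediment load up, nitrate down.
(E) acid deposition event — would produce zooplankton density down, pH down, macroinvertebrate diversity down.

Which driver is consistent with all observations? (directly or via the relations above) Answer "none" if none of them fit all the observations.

none

Checking each candidate against the observations:
(A) pathogen outbreak — pH down ✓; fish kill events ✗; shoreline vegetation loss ✓; sediment load up ✗; nitrate down ✓; surface temperature down ✗
(B) groundwater intrusion — does not account for sediment load up
(C) algal bloom die-off — pH down ✗; fish kill events ✓; shoreline vegetation loss ✓; sediment load up ✗; nitrate down ✓; surface temperature down ✓
(D) nutrient upwelling — does not account for pH down, fish kill events, shoreline vegetation loss, surface temperature down
(E) acid deposition event — does not account for fish kill events, shoreline vegetation loss, sediment load up, nitrate down, surface temperature down
Every candidate fails on at least one observation.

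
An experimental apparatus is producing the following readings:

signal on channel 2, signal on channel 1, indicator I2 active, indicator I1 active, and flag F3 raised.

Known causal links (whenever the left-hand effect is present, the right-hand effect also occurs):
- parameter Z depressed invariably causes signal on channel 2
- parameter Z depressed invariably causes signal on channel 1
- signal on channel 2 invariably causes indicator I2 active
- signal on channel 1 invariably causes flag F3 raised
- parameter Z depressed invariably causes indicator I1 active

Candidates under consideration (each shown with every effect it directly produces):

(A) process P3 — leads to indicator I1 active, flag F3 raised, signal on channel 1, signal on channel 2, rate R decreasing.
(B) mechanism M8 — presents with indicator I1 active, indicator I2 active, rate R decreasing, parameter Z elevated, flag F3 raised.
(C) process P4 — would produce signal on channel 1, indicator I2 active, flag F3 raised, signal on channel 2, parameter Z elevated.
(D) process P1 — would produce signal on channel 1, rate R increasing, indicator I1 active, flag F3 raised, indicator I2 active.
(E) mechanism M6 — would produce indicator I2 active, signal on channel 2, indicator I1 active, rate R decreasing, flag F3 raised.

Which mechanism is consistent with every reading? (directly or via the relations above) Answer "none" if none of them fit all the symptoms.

A

Testing each hypothesis:
(A) process P3 — accounts for every observation (indicator I2 active through signal on channel 2 → indicator I2 active)
(B) mechanism M8 — signal on channel 2 NO; signal on channel 1 NO; indicator I2 active yes; indicator I1 active yes; flag F3 raised yes
(C) process P4 — signal on channel 2 yes; signal on channel 1 yes; indicator I2 active yes; indicator I1 active NO; flag F3 raised yes
(D) process P1 — does not account for signal on channel 2
(E) mechanism M6 — signal on channel 2 yes; signal on channel 1 NO; indicator I2 active yes; indicator I1 active yes; flag F3 raised yes
Only (A) is consistent with every observation.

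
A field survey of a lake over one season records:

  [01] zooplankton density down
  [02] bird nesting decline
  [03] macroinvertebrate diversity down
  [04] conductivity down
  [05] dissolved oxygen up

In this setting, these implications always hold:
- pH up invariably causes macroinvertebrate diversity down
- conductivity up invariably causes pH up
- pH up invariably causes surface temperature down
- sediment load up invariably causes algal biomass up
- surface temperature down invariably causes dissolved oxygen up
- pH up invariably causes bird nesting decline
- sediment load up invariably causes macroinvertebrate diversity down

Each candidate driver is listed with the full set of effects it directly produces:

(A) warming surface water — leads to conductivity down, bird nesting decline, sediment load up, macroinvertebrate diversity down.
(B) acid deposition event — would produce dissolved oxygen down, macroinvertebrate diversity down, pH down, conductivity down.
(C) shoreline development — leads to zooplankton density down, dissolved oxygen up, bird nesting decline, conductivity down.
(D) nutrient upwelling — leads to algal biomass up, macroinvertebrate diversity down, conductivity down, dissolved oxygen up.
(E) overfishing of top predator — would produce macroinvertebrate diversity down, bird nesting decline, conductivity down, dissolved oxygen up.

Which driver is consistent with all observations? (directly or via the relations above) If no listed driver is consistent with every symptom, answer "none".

Testing each hypothesis:
(A) warming surface water — zooplankton density down -; bird nesting decline +; macroinvertebrate diversity down +; conductivity down +; dissolved oxygen up -
(B) acid deposition event — zooplankton density down -; bird nesting decline -; macroinvertebrate diversity down +; conductivity down +; dissolved oxygen up -
(C) shoreline development — does not account for macroinvertebrate diversity down
(D) nutrient upwelling — zooplankton density down -; bird nesting decline -; macroinvertebrate diversity down +; conductivity down +; dissolved oxygen up +
(E) overfishing of top predator — zooplankton density down -; bird nesting decline +; macroinvertebrate diversity down +; conductivity down +; dissolved oxygen up +
None of the listed candidates fits everything.

none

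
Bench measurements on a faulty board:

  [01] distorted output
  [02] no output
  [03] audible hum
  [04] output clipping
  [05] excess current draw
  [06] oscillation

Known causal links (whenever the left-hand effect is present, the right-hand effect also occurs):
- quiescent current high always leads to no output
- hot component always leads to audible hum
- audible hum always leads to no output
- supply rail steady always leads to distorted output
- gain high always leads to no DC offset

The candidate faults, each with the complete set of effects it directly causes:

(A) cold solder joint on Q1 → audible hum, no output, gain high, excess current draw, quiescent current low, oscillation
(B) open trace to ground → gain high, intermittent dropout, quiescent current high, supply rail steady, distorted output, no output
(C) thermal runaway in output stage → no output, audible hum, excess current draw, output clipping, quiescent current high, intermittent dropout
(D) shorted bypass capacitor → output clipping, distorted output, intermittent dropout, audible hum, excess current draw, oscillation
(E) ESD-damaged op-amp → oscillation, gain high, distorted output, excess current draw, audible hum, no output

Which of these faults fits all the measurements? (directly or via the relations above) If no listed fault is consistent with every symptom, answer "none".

For each candidate, compare predicted effects to what was observed:
(A) cold solder joint on Q1 — distorted output NO; no output yes; audible hum yes; output clipping NO; excess current draw yes; oscillation yes
(B) open trace to ground — distorted output yes; no output yes; audible hum NO; output clipping NO; excess current draw NO; oscillation NO
(C) thermal runaway in output stage — distorted output NO; no output yes; audible hum yes; output clipping yes; excess current draw yes; oscillation NO
(D) shorted bypass capacitor — accounts for every observation (no output through audible hum → no output)
(E) ESD-damaged op-amp — distorted output yes; no output yes; audible hum yes; output clipping NO; excess current draw yes; oscillation yes
Only (D) is consistent with every observation.

D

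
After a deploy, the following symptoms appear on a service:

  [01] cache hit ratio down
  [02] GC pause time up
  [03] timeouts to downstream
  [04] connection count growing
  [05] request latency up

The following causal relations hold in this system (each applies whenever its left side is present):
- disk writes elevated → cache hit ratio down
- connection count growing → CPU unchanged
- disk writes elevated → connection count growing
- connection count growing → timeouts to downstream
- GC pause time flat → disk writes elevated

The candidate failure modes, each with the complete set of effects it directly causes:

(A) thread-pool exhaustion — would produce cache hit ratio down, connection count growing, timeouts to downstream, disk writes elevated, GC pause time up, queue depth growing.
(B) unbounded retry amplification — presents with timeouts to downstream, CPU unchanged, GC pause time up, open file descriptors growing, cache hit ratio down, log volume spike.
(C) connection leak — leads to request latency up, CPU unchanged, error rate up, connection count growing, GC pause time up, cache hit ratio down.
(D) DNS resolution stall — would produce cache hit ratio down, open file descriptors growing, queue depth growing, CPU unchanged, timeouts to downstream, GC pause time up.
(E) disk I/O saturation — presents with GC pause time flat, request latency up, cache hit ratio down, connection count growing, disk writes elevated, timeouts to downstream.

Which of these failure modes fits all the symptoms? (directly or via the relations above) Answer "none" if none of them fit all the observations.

C

Checking each candidate against the observations:
(A) thread-pool exhaustion — does not account for request latency up
(B) unbounded retry amplification — does not account for connection count growing, request latency up
(C) connection leak — accounts for every observation (timeouts to downstream by connection count growing → timeouts to downstream)
(D) DNS resolution stall — cache hit ratio down match; GC pause time up match; timeouts to downstream match; connection count growing miss; request latency up miss
(E) disk I/O saturation — cache hit ratio down match; GC pause time up miss; timeouts to downstream match; connection count growing match; request latency up match
Only (C) is consistent with every observation.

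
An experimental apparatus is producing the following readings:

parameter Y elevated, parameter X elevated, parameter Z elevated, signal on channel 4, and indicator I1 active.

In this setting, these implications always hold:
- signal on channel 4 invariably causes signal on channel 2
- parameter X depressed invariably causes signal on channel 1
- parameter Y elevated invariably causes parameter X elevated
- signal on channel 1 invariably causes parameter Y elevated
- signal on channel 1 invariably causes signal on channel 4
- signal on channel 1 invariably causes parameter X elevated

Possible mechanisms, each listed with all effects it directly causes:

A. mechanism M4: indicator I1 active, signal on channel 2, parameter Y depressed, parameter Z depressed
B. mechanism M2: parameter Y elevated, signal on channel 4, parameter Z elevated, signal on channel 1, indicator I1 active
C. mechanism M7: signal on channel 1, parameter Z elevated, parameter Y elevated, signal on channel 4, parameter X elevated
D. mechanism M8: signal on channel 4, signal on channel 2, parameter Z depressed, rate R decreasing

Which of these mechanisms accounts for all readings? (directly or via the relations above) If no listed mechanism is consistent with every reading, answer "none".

Per-candidate check:
(A) mechanism M4 — fails on parameter Y elevated, parameter X elevated, parameter Z elevated, signal on channel 4 (predicts parameter Y depressed, not parameter Y elevated; predicts parameter Z depressed, not parameter Z elevated)
(B) mechanism M2 — parameter Y elevated ✓; parameter X elevated ✓ (via signal on channel 1 → parameter X elevated); parameter Z elevated ✓; signal on channel 4 ✓; indicator I1 active ✓
(C) mechanism M7 — parameter Y elevated ✓; parameter X elevated ✓; parameter Z elevated ✓; signal on channel 4 ✓; indicator I1 active ✗
(D) mechanism M8 — fails on parameter Y elevated, parameter X elevated, parameter Z elevated, indicator I1 active (predicts parameter Z depressed, not parameter Z elevated)
Only (B) is consistent with every observation.

B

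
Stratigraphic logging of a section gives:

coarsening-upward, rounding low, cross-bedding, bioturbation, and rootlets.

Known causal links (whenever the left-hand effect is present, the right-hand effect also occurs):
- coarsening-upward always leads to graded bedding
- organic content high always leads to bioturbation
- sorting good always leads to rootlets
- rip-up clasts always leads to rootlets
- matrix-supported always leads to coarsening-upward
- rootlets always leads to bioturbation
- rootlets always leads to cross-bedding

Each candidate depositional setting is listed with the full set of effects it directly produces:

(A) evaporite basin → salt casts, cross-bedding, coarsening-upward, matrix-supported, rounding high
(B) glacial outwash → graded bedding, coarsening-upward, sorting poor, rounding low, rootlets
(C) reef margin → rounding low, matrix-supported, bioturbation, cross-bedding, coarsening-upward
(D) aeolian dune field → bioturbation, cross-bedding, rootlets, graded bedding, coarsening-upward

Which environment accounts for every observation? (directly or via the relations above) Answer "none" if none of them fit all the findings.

Checking each candidate against the observations:
(A) evaporite basin — fails on rounding low, bioturbation, rootlets (predicts rounding high, not rounding low)
(B) glacial outwash — coarsening-upward ✓; rounding low ✓; cross-bedding ✓ (via rootlets → cross-bedding); bioturbation ✓ (via rootlets → bioturbation); rootlets ✓
(C) reef margin — does not account for rootlets
(D) aeolian dune field — does not account for rounding low
Only (B) is consistent with every observation.

B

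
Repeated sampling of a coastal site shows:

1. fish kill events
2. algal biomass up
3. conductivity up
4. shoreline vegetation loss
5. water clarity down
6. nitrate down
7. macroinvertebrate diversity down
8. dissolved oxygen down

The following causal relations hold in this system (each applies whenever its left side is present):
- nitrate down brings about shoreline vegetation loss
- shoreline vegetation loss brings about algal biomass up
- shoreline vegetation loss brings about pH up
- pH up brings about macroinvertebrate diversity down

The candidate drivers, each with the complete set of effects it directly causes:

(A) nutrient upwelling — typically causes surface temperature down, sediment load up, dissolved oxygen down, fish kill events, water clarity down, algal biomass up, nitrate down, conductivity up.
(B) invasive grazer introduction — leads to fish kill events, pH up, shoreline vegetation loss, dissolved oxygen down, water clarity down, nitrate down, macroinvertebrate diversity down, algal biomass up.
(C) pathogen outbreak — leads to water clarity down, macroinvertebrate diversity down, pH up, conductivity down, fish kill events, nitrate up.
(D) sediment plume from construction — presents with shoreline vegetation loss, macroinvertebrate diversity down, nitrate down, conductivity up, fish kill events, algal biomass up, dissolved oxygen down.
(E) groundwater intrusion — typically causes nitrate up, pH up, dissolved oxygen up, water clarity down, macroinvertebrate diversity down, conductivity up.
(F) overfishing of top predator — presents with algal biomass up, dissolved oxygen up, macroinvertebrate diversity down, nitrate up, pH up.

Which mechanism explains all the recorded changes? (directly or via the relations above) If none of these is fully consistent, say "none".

Testing each hypothesis:
(A) nutrient upwelling — fish kill events match; algal biomass up match; conductivity up match; shoreline vegetation loss match (through nitrate down → shoreline vegetation loss); water clarity down match; nitrate down match; macroinvertebrate diversity down match (through nitrate down → shoreline vegetation loss → pH up → macroinvertebrate diversity down); dissolved oxygen down match
(B) invasive grazer introduction — fish kill events match; algal biomass up match; conductivity up miss; shoreline vegetation loss match; water clarity down match; nitrate down match; macroinvertebrate diversity down match; dissolved oxygen down match
(C) pathogen outbreak — fails on algal biomass up, conductivity up, shoreline vegetation loss, nitrate down, dissolved oxygen down (predicts conductivity down, not conductivity up; predicts nitrate up, not nitrate down)
(D) sediment plume from construction — does not account for water clarity down
(E) groundwater intrusion — fish kill events miss; algal biomass up miss; conductivity up match; shoreline vegetation loss miss; water clarity down match; nitrate down miss; macroinvertebrate diversity down match; dissolved oxygen down miss
(F) overfishing of top predator — fails on fish kill events, conductivity up, shoreline vegetation loss, water clarity down, nitrate down, dissolved oxygen down (predicts nitrate up, not nitrate down; predicts dissolved oxygen up, not dissolved oxygen down)
(A) alone accounts for all the evidence.

A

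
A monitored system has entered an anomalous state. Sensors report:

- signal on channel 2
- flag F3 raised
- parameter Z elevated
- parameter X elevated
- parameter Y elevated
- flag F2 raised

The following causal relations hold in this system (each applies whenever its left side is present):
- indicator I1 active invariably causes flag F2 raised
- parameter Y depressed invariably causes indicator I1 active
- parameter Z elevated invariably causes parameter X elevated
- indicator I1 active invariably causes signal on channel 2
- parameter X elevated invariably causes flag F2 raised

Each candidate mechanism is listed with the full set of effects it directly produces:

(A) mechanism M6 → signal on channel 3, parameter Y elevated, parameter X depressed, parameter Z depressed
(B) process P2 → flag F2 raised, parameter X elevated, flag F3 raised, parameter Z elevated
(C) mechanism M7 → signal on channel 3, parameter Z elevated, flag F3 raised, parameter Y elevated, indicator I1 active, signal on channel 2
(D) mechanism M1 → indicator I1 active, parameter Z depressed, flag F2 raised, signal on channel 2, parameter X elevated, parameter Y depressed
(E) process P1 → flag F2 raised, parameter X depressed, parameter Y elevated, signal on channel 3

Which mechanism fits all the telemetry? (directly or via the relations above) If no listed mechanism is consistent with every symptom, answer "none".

C

For each candidate, compare predicted effects to what was observed:
(A) mechanism M6 — fails on signal on channel 2, flag F3 raised, parameter Z elevated, parameter X elevated, flag F2 raised (predicts parameter Z depressed, not parameter Z elevated; predicts parameter X depressed, not parameter X elevated)
(B) process P2 — signal on channel 2 miss; flag F3 raised match; parameter Z elevated match; parameter X elevated match; parameter Y elevated miss; flag F2 raised match
(C) mechanism M7 — signal on channel 2 match; flag F3 raised match; parameter Z elevated match; parameter X elevated match (via parameter Z elevated → parameter X elevated); parameter Y elevated match; flag F2 raised match (via indicator I1 active → flag F2 raised)
(D) mechanism M1 — signal on channel 2 match; flag F3 raised miss; parameter Z elevated miss; parameter X elevated match; parameter Y elevated miss; flag F2 raised match
(E) process P1 — fails on signal on channel 2, flag F3 raised, parameter Z elevated, parameter X elevated (predicts parameter X depressed, not parameter X elevated)
Only (C) is consistent with every observation.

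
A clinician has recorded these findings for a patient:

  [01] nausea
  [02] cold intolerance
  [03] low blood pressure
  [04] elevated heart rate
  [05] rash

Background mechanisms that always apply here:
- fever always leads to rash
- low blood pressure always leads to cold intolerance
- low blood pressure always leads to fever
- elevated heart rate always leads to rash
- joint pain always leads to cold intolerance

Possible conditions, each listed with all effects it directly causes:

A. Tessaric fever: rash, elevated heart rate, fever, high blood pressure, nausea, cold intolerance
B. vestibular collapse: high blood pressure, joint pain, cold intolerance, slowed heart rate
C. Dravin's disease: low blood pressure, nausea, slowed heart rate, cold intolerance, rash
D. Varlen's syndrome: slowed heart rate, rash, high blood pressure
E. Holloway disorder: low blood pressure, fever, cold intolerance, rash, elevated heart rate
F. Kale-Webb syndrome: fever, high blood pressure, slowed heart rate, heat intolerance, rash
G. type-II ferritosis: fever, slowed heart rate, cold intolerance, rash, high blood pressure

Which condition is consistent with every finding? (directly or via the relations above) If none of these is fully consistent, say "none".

For each candidate, compare predicted effects to what was observed:
(A) Tessaric fever — fails on low blood pressure (predicts high blood pressure, not low blood pressure)
(B) vestibular collapse — nausea ✗; cold intolerance ✓; low blood pressure ✗; elevated heart rate ✗; rash ✗
(C) Dravin's disease — nausea ✓; cold intolerance ✓; low blood pressure ✓; elevated heart rate ✗; rash ✓
(D) Varlen's syndrome — fails on nausea, cold intolerance, low blood pressure, elevated heart rate (predicts high blood pressure, not low blood pressure; predicts slowed heart rate, not elevated heart rate)
(E) Holloway disorder — nausea ✗; cold intolerance ✓; low blood pressure ✓; elevated heart rate ✓; rash ✓
(F) Kale-Webb syndrome — fails on nausea, cold intolerance, low blood pressure, elevated heart rate (predicts heat intolerance, not cold intolerance; predicts high blood pressure, not low blood pressure; predicts slowed heart rate, not elevated heart rate)
(G) type-II ferritosis — nausea ✗; cold intolerance ✓; low blood pressure ✗; elevated heart rate ✗; rash ✓
No candidate is consistent with all observations.

none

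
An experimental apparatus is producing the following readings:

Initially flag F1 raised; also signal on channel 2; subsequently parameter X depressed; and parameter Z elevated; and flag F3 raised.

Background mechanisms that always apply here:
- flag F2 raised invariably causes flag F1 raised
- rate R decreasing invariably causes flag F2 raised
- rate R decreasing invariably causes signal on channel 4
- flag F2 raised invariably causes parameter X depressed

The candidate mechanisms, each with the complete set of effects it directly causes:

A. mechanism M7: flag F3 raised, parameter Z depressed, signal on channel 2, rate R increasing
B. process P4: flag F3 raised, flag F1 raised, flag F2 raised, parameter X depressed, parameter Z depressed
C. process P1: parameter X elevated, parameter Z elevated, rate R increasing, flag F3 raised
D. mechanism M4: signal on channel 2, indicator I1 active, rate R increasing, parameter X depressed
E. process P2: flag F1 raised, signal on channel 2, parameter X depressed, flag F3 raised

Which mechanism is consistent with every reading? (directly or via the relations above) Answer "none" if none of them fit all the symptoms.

Per-candidate check:
(A) mechanism M7 — flag F1 raised NO; signal on channel 2 yes; parameter X depressed NO; parameter Z elevated NO; flag F3 raised yes
(B) process P4 — flag F1 raised yes; signal on channel 2 NO; parameter X depressed yes; parameter Z elevated NO; flag F3 raised yes
(C) process P1 — flag F1 raised NO; signal on channel 2 NO; parameter X depressed NO; parameter Z elevated yes; flag F3 raised yes
(D) mechanism M4 — flag F1 raised NO; signal on channel 2 yes; parameter X depressed yes; parameter Z elevated NO; flag F3 raised NO
(E) process P2 — does not account for parameter Z elevated
Every candidate fails on at least one observation.

none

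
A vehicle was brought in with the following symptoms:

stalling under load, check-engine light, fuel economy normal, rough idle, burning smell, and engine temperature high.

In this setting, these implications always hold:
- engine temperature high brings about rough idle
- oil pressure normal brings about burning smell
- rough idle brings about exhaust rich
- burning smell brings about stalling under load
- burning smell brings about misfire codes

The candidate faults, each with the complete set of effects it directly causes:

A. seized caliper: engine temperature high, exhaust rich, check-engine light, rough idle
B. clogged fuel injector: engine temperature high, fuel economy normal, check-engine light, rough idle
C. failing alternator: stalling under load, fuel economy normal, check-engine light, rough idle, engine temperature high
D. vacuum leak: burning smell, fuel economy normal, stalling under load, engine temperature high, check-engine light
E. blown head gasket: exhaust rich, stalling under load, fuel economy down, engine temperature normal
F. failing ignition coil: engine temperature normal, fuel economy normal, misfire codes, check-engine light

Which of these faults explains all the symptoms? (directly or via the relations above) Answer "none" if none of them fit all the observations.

D

For each candidate, compare predicted effects to what was observed:
(A) seized caliper — does not account for stalling under load, fuel economy normal, burning smell
(B) clogged fuel injector — stalling under load -; check-engine light +; fuel economy normal +; rough idle +; burning smell -; engine temperature high +
(C) failing alternator — stalling under load +; check-engine light +; fuel economy normal +; rough idle +; burning smell -; engine temperature high +
(D) vacuum leak — accounts for every observation (rough idle by engine temperature high → rough idle)
(E) blown head gasket — fails on check-engine light, fuel economy normal, rough idle, burning smell, engine temperature high (predicts fuel economy down, not fuel economy normal; predicts engine temperature normal, not engine temperature high)
(F) failing ignition coil — stalling under load -; check-engine light +; fuel economy normal +; rough idle -; burning smell -; engine temperature high -
(D) alone accounts for all the evidence.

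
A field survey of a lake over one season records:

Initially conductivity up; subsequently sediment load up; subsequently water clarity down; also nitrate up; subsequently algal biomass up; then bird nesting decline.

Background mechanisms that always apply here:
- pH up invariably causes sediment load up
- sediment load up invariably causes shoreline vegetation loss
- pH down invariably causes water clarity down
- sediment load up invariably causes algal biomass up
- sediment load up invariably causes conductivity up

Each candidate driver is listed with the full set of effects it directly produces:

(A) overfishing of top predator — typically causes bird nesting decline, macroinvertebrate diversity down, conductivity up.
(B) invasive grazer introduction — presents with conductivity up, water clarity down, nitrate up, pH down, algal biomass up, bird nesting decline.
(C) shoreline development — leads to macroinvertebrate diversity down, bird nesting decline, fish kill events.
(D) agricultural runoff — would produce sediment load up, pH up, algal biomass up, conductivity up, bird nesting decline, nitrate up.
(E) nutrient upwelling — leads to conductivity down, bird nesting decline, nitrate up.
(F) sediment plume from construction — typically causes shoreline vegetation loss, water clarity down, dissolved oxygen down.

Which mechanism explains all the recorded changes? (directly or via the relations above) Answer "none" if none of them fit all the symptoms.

Checking each candidate against the observations:
(A) overfishing of top predator — does not account for sediment load up, water clarity down, nitrate up, algal biomass up
(B) invasive grazer introduction — conductivity up +; sediment load up -; water clarity down +; nitrate up +; algal biomass up +; bird nesting decline +
(C) shoreline development — conductivity up -; sediment load up -; water clarity down -; nitrate up -; algal biomass up -; bird nesting decline +
(D) agricultural runoff — conductivity up +; sediment load up +; water clarity down -; nitrate up +; algal biomass up +; bird nesting decline +
(E) nutrient upwelling — conductivity up -; sediment load up -; water clarity down -; nitrate up +; algal biomass up -; bird nesting decline +
(F) sediment plume from construction — conductivity up -; sediment load up -; water clarity down +; nitrate up -; algal biomass up -; bird nesting decline -
No candidate is consistent with all observations.

none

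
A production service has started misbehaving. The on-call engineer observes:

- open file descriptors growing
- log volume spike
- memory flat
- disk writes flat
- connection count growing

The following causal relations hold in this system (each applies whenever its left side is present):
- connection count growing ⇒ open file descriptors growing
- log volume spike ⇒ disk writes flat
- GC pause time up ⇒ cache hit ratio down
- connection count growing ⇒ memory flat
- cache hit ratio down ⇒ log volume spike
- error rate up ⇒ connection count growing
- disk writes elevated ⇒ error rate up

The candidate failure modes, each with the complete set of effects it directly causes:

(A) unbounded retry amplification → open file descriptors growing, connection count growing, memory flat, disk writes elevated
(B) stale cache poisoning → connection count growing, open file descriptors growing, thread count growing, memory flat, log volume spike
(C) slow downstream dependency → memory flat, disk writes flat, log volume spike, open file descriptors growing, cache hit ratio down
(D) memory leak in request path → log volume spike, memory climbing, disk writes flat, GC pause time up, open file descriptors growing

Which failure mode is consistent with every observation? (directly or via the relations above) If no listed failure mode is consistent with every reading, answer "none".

For each candidate, compare predicted effects to what was observed:
(A) unbounded retry amplification — fails on log volume spike, disk writes flat (predicts disk writes elevated, not disk writes flat)
(B) stale cache poisoning — accounts for every observation (disk writes flat through log volume spike → disk writes flat)
(C) slow downstream dependency — does not account for connection count growing
(D) memory leak in request path — fails on memory flat, connection count growing (predicts memory climbing, not memory flat)
(B) alone accounts for all the evidence.

B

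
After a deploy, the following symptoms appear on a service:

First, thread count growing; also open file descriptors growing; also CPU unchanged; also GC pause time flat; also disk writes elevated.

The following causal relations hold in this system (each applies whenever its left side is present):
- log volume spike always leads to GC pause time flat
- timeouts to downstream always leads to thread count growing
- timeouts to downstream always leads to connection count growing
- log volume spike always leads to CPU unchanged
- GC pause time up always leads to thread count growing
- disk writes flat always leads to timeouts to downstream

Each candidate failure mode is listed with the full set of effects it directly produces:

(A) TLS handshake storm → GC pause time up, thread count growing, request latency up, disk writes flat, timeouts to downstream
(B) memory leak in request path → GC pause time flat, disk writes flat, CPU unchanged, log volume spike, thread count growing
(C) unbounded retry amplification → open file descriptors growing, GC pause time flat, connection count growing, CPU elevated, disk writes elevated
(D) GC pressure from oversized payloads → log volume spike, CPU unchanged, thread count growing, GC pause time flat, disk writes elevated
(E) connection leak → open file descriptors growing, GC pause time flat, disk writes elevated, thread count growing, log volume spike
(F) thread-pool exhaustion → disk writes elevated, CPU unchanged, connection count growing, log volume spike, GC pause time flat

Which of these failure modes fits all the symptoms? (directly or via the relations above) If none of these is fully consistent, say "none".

Per-candidate check:
(A) TLS handshake storm — thread count growing +; open file descriptors growing -; CPU unchanged -; GC pause time flat -; disk writes elevated -
(B) memory leak in request path — thread count growing +; open file descriptors growing -; CPU unchanged +; GC pause time flat +; disk writes elevated -
(C) unbounded retry amplification — fails on thread count growing, CPU unchanged (predicts CPU elevated, not CPU unchanged)
(D) GC pressure from oversized payloads — does not account for open file descriptors growing
(E) connection leak — accounts for every observation (CPU unchanged through log volume spike → CPU unchanged)
(F) thread-pool exhaustion — does not account for thread count growing, open file descriptors growing
(E) alone accounts for all the evidence.

E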